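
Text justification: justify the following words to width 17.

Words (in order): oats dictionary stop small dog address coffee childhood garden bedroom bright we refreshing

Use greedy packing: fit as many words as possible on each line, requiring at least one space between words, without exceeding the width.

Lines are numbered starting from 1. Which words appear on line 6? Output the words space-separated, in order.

Answer: refreshing

Derivation:
Line 1: ['oats', 'dictionary'] (min_width=15, slack=2)
Line 2: ['stop', 'small', 'dog'] (min_width=14, slack=3)
Line 3: ['address', 'coffee'] (min_width=14, slack=3)
Line 4: ['childhood', 'garden'] (min_width=16, slack=1)
Line 5: ['bedroom', 'bright', 'we'] (min_width=17, slack=0)
Line 6: ['refreshing'] (min_width=10, slack=7)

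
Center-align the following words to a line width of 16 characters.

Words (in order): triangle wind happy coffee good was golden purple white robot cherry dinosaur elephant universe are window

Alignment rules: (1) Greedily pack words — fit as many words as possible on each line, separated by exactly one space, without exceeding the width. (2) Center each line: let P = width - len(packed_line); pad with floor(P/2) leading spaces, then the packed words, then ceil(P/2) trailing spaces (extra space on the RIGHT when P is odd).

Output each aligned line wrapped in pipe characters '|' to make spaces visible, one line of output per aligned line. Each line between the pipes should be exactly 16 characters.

Answer: | triangle wind  |
|  happy coffee  |
|good was golden |
|  purple white  |
|  robot cherry  |
|    dinosaur    |
|    elephant    |
|  universe are  |
|     window     |

Derivation:
Line 1: ['triangle', 'wind'] (min_width=13, slack=3)
Line 2: ['happy', 'coffee'] (min_width=12, slack=4)
Line 3: ['good', 'was', 'golden'] (min_width=15, slack=1)
Line 4: ['purple', 'white'] (min_width=12, slack=4)
Line 5: ['robot', 'cherry'] (min_width=12, slack=4)
Line 6: ['dinosaur'] (min_width=8, slack=8)
Line 7: ['elephant'] (min_width=8, slack=8)
Line 8: ['universe', 'are'] (min_width=12, slack=4)
Line 9: ['window'] (min_width=6, slack=10)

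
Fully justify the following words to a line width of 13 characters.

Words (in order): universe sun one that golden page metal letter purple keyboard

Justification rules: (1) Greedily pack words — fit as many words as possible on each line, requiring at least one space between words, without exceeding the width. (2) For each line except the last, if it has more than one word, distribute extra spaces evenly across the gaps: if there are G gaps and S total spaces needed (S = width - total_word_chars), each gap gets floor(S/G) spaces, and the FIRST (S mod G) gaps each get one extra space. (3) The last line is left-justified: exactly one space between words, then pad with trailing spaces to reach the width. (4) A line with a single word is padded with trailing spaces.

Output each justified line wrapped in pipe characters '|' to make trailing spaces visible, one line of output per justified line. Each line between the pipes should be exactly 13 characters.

Answer: |universe  sun|
|one      that|
|golden   page|
|metal  letter|
|purple       |
|keyboard     |

Derivation:
Line 1: ['universe', 'sun'] (min_width=12, slack=1)
Line 2: ['one', 'that'] (min_width=8, slack=5)
Line 3: ['golden', 'page'] (min_width=11, slack=2)
Line 4: ['metal', 'letter'] (min_width=12, slack=1)
Line 5: ['purple'] (min_width=6, slack=7)
Line 6: ['keyboard'] (min_width=8, slack=5)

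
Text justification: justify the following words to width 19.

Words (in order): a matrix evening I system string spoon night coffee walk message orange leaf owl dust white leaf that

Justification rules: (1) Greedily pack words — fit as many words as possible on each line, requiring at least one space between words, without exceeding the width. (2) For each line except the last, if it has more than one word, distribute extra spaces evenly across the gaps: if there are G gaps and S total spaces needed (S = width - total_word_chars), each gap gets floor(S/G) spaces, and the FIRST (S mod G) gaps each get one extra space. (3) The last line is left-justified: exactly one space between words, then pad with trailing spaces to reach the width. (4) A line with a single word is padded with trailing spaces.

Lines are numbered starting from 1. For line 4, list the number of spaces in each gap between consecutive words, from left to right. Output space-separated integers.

Line 1: ['a', 'matrix', 'evening', 'I'] (min_width=18, slack=1)
Line 2: ['system', 'string', 'spoon'] (min_width=19, slack=0)
Line 3: ['night', 'coffee', 'walk'] (min_width=17, slack=2)
Line 4: ['message', 'orange', 'leaf'] (min_width=19, slack=0)
Line 5: ['owl', 'dust', 'white', 'leaf'] (min_width=19, slack=0)
Line 6: ['that'] (min_width=4, slack=15)

Answer: 1 1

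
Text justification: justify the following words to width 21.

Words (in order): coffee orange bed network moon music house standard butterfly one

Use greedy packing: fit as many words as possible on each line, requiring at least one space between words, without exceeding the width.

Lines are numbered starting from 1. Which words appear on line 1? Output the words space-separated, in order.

Line 1: ['coffee', 'orange', 'bed'] (min_width=17, slack=4)
Line 2: ['network', 'moon', 'music'] (min_width=18, slack=3)
Line 3: ['house', 'standard'] (min_width=14, slack=7)
Line 4: ['butterfly', 'one'] (min_width=13, slack=8)

Answer: coffee orange bed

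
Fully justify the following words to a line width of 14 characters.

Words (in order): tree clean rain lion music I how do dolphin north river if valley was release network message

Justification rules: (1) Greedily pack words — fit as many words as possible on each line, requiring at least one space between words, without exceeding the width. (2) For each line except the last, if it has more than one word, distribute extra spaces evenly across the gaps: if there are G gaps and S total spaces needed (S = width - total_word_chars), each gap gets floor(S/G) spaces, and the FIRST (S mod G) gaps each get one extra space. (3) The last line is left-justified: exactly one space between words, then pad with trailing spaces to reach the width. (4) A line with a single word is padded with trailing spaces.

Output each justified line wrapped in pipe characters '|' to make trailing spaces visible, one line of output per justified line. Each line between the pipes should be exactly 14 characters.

Answer: |tree     clean|
|rain      lion|
|music I how do|
|dolphin  north|
|river       if|
|valley     was|
|release       |
|network       |
|message       |

Derivation:
Line 1: ['tree', 'clean'] (min_width=10, slack=4)
Line 2: ['rain', 'lion'] (min_width=9, slack=5)
Line 3: ['music', 'I', 'how', 'do'] (min_width=14, slack=0)
Line 4: ['dolphin', 'north'] (min_width=13, slack=1)
Line 5: ['river', 'if'] (min_width=8, slack=6)
Line 6: ['valley', 'was'] (min_width=10, slack=4)
Line 7: ['release'] (min_width=7, slack=7)
Line 8: ['network'] (min_width=7, slack=7)
Line 9: ['message'] (min_width=7, slack=7)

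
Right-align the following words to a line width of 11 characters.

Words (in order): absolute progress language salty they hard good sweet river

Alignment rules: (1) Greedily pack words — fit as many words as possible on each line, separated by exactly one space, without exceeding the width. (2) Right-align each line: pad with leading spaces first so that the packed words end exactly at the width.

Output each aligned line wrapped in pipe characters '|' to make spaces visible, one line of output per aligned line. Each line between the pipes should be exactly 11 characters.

Line 1: ['absolute'] (min_width=8, slack=3)
Line 2: ['progress'] (min_width=8, slack=3)
Line 3: ['language'] (min_width=8, slack=3)
Line 4: ['salty', 'they'] (min_width=10, slack=1)
Line 5: ['hard', 'good'] (min_width=9, slack=2)
Line 6: ['sweet', 'river'] (min_width=11, slack=0)

Answer: |   absolute|
|   progress|
|   language|
| salty they|
|  hard good|
|sweet river|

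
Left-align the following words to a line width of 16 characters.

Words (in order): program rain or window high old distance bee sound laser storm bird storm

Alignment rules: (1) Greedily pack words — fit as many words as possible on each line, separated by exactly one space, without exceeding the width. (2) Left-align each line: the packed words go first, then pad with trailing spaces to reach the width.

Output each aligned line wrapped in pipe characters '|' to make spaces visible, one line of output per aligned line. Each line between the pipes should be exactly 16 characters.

Line 1: ['program', 'rain', 'or'] (min_width=15, slack=1)
Line 2: ['window', 'high', 'old'] (min_width=15, slack=1)
Line 3: ['distance', 'bee'] (min_width=12, slack=4)
Line 4: ['sound', 'laser'] (min_width=11, slack=5)
Line 5: ['storm', 'bird', 'storm'] (min_width=16, slack=0)

Answer: |program rain or |
|window high old |
|distance bee    |
|sound laser     |
|storm bird storm|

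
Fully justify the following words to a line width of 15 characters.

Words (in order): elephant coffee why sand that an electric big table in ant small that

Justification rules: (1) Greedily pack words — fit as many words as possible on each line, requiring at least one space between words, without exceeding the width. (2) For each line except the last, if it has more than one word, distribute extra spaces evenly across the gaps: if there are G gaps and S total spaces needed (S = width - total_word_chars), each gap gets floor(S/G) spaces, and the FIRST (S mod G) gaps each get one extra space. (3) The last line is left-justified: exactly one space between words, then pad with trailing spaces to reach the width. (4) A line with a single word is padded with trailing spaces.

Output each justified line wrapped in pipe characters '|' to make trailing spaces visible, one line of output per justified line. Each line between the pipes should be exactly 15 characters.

Line 1: ['elephant', 'coffee'] (min_width=15, slack=0)
Line 2: ['why', 'sand', 'that'] (min_width=13, slack=2)
Line 3: ['an', 'electric', 'big'] (min_width=15, slack=0)
Line 4: ['table', 'in', 'ant'] (min_width=12, slack=3)
Line 5: ['small', 'that'] (min_width=10, slack=5)

Answer: |elephant coffee|
|why  sand  that|
|an electric big|
|table   in  ant|
|small that     |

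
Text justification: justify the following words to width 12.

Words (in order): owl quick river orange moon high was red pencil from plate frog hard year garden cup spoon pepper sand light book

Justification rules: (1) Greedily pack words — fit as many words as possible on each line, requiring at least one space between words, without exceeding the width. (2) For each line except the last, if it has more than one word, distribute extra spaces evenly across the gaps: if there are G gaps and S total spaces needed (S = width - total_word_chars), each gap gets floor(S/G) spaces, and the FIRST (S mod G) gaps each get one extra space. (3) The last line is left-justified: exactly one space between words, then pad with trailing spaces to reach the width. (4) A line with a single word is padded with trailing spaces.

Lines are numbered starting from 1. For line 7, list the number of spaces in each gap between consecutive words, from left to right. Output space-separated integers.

Answer: 4

Derivation:
Line 1: ['owl', 'quick'] (min_width=9, slack=3)
Line 2: ['river', 'orange'] (min_width=12, slack=0)
Line 3: ['moon', 'high'] (min_width=9, slack=3)
Line 4: ['was', 'red'] (min_width=7, slack=5)
Line 5: ['pencil', 'from'] (min_width=11, slack=1)
Line 6: ['plate', 'frog'] (min_width=10, slack=2)
Line 7: ['hard', 'year'] (min_width=9, slack=3)
Line 8: ['garden', 'cup'] (min_width=10, slack=2)
Line 9: ['spoon', 'pepper'] (min_width=12, slack=0)
Line 10: ['sand', 'light'] (min_width=10, slack=2)
Line 11: ['book'] (min_width=4, slack=8)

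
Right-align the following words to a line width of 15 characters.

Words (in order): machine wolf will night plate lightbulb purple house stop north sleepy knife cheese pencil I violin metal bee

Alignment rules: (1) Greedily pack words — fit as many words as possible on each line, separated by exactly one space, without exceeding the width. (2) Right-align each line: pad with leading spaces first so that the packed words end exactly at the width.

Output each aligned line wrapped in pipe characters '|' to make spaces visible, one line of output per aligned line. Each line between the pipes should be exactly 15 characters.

Line 1: ['machine', 'wolf'] (min_width=12, slack=3)
Line 2: ['will', 'night'] (min_width=10, slack=5)
Line 3: ['plate', 'lightbulb'] (min_width=15, slack=0)
Line 4: ['purple', 'house'] (min_width=12, slack=3)
Line 5: ['stop', 'north'] (min_width=10, slack=5)
Line 6: ['sleepy', 'knife'] (min_width=12, slack=3)
Line 7: ['cheese', 'pencil', 'I'] (min_width=15, slack=0)
Line 8: ['violin', 'metal'] (min_width=12, slack=3)
Line 9: ['bee'] (min_width=3, slack=12)

Answer: |   machine wolf|
|     will night|
|plate lightbulb|
|   purple house|
|     stop north|
|   sleepy knife|
|cheese pencil I|
|   violin metal|
|            bee|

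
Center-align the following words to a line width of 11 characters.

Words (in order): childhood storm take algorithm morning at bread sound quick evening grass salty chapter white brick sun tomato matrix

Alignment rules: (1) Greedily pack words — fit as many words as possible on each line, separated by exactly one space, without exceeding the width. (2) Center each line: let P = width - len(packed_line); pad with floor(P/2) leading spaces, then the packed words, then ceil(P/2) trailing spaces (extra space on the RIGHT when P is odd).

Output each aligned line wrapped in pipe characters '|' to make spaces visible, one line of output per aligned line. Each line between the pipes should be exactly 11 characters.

Answer: | childhood |
|storm take |
| algorithm |
|morning at |
|bread sound|
|   quick   |
|  evening  |
|grass salty|
|  chapter  |
|white brick|
|sun tomato |
|  matrix   |

Derivation:
Line 1: ['childhood'] (min_width=9, slack=2)
Line 2: ['storm', 'take'] (min_width=10, slack=1)
Line 3: ['algorithm'] (min_width=9, slack=2)
Line 4: ['morning', 'at'] (min_width=10, slack=1)
Line 5: ['bread', 'sound'] (min_width=11, slack=0)
Line 6: ['quick'] (min_width=5, slack=6)
Line 7: ['evening'] (min_width=7, slack=4)
Line 8: ['grass', 'salty'] (min_width=11, slack=0)
Line 9: ['chapter'] (min_width=7, slack=4)
Line 10: ['white', 'brick'] (min_width=11, slack=0)
Line 11: ['sun', 'tomato'] (min_width=10, slack=1)
Line 12: ['matrix'] (min_width=6, slack=5)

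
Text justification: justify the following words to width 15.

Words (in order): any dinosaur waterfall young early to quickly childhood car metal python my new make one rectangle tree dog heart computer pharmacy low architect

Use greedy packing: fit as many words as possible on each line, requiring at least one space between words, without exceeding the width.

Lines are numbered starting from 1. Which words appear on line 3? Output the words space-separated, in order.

Answer: early to

Derivation:
Line 1: ['any', 'dinosaur'] (min_width=12, slack=3)
Line 2: ['waterfall', 'young'] (min_width=15, slack=0)
Line 3: ['early', 'to'] (min_width=8, slack=7)
Line 4: ['quickly'] (min_width=7, slack=8)
Line 5: ['childhood', 'car'] (min_width=13, slack=2)
Line 6: ['metal', 'python', 'my'] (min_width=15, slack=0)
Line 7: ['new', 'make', 'one'] (min_width=12, slack=3)
Line 8: ['rectangle', 'tree'] (min_width=14, slack=1)
Line 9: ['dog', 'heart'] (min_width=9, slack=6)
Line 10: ['computer'] (min_width=8, slack=7)
Line 11: ['pharmacy', 'low'] (min_width=12, slack=3)
Line 12: ['architect'] (min_width=9, slack=6)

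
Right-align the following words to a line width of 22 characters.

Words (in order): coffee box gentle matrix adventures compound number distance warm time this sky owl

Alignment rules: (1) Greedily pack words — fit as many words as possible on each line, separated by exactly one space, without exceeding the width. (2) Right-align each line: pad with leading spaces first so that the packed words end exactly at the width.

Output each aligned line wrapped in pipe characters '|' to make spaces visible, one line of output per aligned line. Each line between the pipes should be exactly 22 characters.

Answer: |     coffee box gentle|
|     matrix adventures|
|       compound number|
|    distance warm time|
|          this sky owl|

Derivation:
Line 1: ['coffee', 'box', 'gentle'] (min_width=17, slack=5)
Line 2: ['matrix', 'adventures'] (min_width=17, slack=5)
Line 3: ['compound', 'number'] (min_width=15, slack=7)
Line 4: ['distance', 'warm', 'time'] (min_width=18, slack=4)
Line 5: ['this', 'sky', 'owl'] (min_width=12, slack=10)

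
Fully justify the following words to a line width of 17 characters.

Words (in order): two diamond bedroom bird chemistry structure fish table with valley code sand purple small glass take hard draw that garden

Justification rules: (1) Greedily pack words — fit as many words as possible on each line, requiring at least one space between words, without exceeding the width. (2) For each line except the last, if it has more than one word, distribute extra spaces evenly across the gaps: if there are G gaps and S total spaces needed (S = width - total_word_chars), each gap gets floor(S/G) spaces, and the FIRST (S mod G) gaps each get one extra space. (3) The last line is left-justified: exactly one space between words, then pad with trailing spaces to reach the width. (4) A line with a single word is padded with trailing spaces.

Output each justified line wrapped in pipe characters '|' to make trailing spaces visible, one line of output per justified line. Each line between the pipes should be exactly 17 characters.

Answer: |two       diamond|
|bedroom      bird|
|chemistry        |
|structure    fish|
|table with valley|
|code  sand purple|
|small  glass take|
|hard   draw  that|
|garden           |

Derivation:
Line 1: ['two', 'diamond'] (min_width=11, slack=6)
Line 2: ['bedroom', 'bird'] (min_width=12, slack=5)
Line 3: ['chemistry'] (min_width=9, slack=8)
Line 4: ['structure', 'fish'] (min_width=14, slack=3)
Line 5: ['table', 'with', 'valley'] (min_width=17, slack=0)
Line 6: ['code', 'sand', 'purple'] (min_width=16, slack=1)
Line 7: ['small', 'glass', 'take'] (min_width=16, slack=1)
Line 8: ['hard', 'draw', 'that'] (min_width=14, slack=3)
Line 9: ['garden'] (min_width=6, slack=11)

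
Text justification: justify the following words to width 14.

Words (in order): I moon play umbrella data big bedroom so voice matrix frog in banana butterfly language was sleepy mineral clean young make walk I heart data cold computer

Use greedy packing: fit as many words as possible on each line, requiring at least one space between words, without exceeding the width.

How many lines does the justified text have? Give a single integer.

Answer: 12

Derivation:
Line 1: ['I', 'moon', 'play'] (min_width=11, slack=3)
Line 2: ['umbrella', 'data'] (min_width=13, slack=1)
Line 3: ['big', 'bedroom', 'so'] (min_width=14, slack=0)
Line 4: ['voice', 'matrix'] (min_width=12, slack=2)
Line 5: ['frog', 'in', 'banana'] (min_width=14, slack=0)
Line 6: ['butterfly'] (min_width=9, slack=5)
Line 7: ['language', 'was'] (min_width=12, slack=2)
Line 8: ['sleepy', 'mineral'] (min_width=14, slack=0)
Line 9: ['clean', 'young'] (min_width=11, slack=3)
Line 10: ['make', 'walk', 'I'] (min_width=11, slack=3)
Line 11: ['heart', 'data'] (min_width=10, slack=4)
Line 12: ['cold', 'computer'] (min_width=13, slack=1)
Total lines: 12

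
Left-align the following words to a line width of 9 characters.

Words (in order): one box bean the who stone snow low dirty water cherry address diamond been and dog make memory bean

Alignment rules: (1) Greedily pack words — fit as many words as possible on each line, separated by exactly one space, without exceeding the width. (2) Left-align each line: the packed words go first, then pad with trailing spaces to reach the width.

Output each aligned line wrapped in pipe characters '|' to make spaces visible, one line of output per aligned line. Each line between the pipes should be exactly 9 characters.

Answer: |one box  |
|bean the |
|who stone|
|snow low |
|dirty    |
|water    |
|cherry   |
|address  |
|diamond  |
|been and |
|dog make |
|memory   |
|bean     |

Derivation:
Line 1: ['one', 'box'] (min_width=7, slack=2)
Line 2: ['bean', 'the'] (min_width=8, slack=1)
Line 3: ['who', 'stone'] (min_width=9, slack=0)
Line 4: ['snow', 'low'] (min_width=8, slack=1)
Line 5: ['dirty'] (min_width=5, slack=4)
Line 6: ['water'] (min_width=5, slack=4)
Line 7: ['cherry'] (min_width=6, slack=3)
Line 8: ['address'] (min_width=7, slack=2)
Line 9: ['diamond'] (min_width=7, slack=2)
Line 10: ['been', 'and'] (min_width=8, slack=1)
Line 11: ['dog', 'make'] (min_width=8, slack=1)
Line 12: ['memory'] (min_width=6, slack=3)
Line 13: ['bean'] (min_width=4, slack=5)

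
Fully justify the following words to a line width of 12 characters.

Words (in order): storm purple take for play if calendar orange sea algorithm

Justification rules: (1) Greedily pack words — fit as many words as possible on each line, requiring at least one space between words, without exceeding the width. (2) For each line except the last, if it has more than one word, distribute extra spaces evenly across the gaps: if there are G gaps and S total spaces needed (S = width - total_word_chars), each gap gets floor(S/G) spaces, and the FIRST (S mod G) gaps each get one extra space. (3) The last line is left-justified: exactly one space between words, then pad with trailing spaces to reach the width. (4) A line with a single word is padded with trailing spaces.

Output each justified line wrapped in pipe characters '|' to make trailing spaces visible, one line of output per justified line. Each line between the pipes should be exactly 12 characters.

Answer: |storm purple|
|take     for|
|play      if|
|calendar    |
|orange   sea|
|algorithm   |

Derivation:
Line 1: ['storm', 'purple'] (min_width=12, slack=0)
Line 2: ['take', 'for'] (min_width=8, slack=4)
Line 3: ['play', 'if'] (min_width=7, slack=5)
Line 4: ['calendar'] (min_width=8, slack=4)
Line 5: ['orange', 'sea'] (min_width=10, slack=2)
Line 6: ['algorithm'] (min_width=9, slack=3)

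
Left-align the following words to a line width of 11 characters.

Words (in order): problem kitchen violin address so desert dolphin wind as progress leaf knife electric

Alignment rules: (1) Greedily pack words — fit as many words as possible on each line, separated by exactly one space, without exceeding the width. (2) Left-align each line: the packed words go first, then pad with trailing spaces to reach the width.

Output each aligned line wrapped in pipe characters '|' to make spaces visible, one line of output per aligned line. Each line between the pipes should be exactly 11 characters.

Answer: |problem    |
|kitchen    |
|violin     |
|address so |
|desert     |
|dolphin    |
|wind as    |
|progress   |
|leaf knife |
|electric   |

Derivation:
Line 1: ['problem'] (min_width=7, slack=4)
Line 2: ['kitchen'] (min_width=7, slack=4)
Line 3: ['violin'] (min_width=6, slack=5)
Line 4: ['address', 'so'] (min_width=10, slack=1)
Line 5: ['desert'] (min_width=6, slack=5)
Line 6: ['dolphin'] (min_width=7, slack=4)
Line 7: ['wind', 'as'] (min_width=7, slack=4)
Line 8: ['progress'] (min_width=8, slack=3)
Line 9: ['leaf', 'knife'] (min_width=10, slack=1)
Line 10: ['electric'] (min_width=8, slack=3)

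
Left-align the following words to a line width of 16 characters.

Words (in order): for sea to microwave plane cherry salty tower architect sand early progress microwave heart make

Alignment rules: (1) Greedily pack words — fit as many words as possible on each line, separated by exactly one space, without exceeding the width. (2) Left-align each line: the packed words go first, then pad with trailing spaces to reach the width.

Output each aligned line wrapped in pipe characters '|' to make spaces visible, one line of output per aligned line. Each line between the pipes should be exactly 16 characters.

Answer: |for sea to      |
|microwave plane |
|cherry salty    |
|tower architect |
|sand early      |
|progress        |
|microwave heart |
|make            |

Derivation:
Line 1: ['for', 'sea', 'to'] (min_width=10, slack=6)
Line 2: ['microwave', 'plane'] (min_width=15, slack=1)
Line 3: ['cherry', 'salty'] (min_width=12, slack=4)
Line 4: ['tower', 'architect'] (min_width=15, slack=1)
Line 5: ['sand', 'early'] (min_width=10, slack=6)
Line 6: ['progress'] (min_width=8, slack=8)
Line 7: ['microwave', 'heart'] (min_width=15, slack=1)
Line 8: ['make'] (min_width=4, slack=12)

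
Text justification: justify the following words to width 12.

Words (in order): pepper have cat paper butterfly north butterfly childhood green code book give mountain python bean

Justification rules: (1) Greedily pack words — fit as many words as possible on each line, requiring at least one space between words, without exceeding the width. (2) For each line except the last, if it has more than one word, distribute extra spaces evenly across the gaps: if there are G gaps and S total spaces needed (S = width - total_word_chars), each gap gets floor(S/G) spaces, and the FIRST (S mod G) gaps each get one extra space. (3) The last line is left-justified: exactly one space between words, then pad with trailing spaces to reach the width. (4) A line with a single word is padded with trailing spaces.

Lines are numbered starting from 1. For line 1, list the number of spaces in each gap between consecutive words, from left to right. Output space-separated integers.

Line 1: ['pepper', 'have'] (min_width=11, slack=1)
Line 2: ['cat', 'paper'] (min_width=9, slack=3)
Line 3: ['butterfly'] (min_width=9, slack=3)
Line 4: ['north'] (min_width=5, slack=7)
Line 5: ['butterfly'] (min_width=9, slack=3)
Line 6: ['childhood'] (min_width=9, slack=3)
Line 7: ['green', 'code'] (min_width=10, slack=2)
Line 8: ['book', 'give'] (min_width=9, slack=3)
Line 9: ['mountain'] (min_width=8, slack=4)
Line 10: ['python', 'bean'] (min_width=11, slack=1)

Answer: 2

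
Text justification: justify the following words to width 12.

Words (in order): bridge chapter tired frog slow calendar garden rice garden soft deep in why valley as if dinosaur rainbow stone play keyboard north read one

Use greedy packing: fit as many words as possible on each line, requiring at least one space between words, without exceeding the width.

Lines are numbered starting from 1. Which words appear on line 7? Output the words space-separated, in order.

Line 1: ['bridge'] (min_width=6, slack=6)
Line 2: ['chapter'] (min_width=7, slack=5)
Line 3: ['tired', 'frog'] (min_width=10, slack=2)
Line 4: ['slow'] (min_width=4, slack=8)
Line 5: ['calendar'] (min_width=8, slack=4)
Line 6: ['garden', 'rice'] (min_width=11, slack=1)
Line 7: ['garden', 'soft'] (min_width=11, slack=1)
Line 8: ['deep', 'in', 'why'] (min_width=11, slack=1)
Line 9: ['valley', 'as', 'if'] (min_width=12, slack=0)
Line 10: ['dinosaur'] (min_width=8, slack=4)
Line 11: ['rainbow'] (min_width=7, slack=5)
Line 12: ['stone', 'play'] (min_width=10, slack=2)
Line 13: ['keyboard'] (min_width=8, slack=4)
Line 14: ['north', 'read'] (min_width=10, slack=2)
Line 15: ['one'] (min_width=3, slack=9)

Answer: garden soft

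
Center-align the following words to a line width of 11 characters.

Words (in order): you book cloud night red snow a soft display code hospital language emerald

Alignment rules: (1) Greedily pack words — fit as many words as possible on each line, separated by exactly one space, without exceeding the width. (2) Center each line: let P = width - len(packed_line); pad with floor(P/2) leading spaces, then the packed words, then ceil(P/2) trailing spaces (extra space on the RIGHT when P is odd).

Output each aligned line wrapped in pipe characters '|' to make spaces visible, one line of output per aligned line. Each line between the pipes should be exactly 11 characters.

Answer: | you book  |
|cloud night|
|red snow a |
|   soft    |
|  display  |
|   code    |
| hospital  |
| language  |
|  emerald  |

Derivation:
Line 1: ['you', 'book'] (min_width=8, slack=3)
Line 2: ['cloud', 'night'] (min_width=11, slack=0)
Line 3: ['red', 'snow', 'a'] (min_width=10, slack=1)
Line 4: ['soft'] (min_width=4, slack=7)
Line 5: ['display'] (min_width=7, slack=4)
Line 6: ['code'] (min_width=4, slack=7)
Line 7: ['hospital'] (min_width=8, slack=3)
Line 8: ['language'] (min_width=8, slack=3)
Line 9: ['emerald'] (min_width=7, slack=4)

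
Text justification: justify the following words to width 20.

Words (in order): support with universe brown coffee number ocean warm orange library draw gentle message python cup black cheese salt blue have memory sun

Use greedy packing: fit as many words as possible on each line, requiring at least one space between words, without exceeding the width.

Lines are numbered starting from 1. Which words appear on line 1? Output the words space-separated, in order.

Answer: support with

Derivation:
Line 1: ['support', 'with'] (min_width=12, slack=8)
Line 2: ['universe', 'brown'] (min_width=14, slack=6)
Line 3: ['coffee', 'number', 'ocean'] (min_width=19, slack=1)
Line 4: ['warm', 'orange', 'library'] (min_width=19, slack=1)
Line 5: ['draw', 'gentle', 'message'] (min_width=19, slack=1)
Line 6: ['python', 'cup', 'black'] (min_width=16, slack=4)
Line 7: ['cheese', 'salt', 'blue'] (min_width=16, slack=4)
Line 8: ['have', 'memory', 'sun'] (min_width=15, slack=5)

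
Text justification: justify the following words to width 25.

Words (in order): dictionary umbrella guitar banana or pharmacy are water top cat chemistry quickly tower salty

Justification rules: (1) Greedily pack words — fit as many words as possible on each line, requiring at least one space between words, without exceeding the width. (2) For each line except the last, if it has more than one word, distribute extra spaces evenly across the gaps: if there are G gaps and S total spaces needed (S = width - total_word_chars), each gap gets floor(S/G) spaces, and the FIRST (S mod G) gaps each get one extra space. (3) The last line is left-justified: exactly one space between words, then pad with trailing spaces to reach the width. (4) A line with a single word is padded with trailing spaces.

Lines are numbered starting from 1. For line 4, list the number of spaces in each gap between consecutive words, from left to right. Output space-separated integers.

Line 1: ['dictionary', 'umbrella'] (min_width=19, slack=6)
Line 2: ['guitar', 'banana', 'or', 'pharmacy'] (min_width=25, slack=0)
Line 3: ['are', 'water', 'top', 'cat'] (min_width=17, slack=8)
Line 4: ['chemistry', 'quickly', 'tower'] (min_width=23, slack=2)
Line 5: ['salty'] (min_width=5, slack=20)

Answer: 2 2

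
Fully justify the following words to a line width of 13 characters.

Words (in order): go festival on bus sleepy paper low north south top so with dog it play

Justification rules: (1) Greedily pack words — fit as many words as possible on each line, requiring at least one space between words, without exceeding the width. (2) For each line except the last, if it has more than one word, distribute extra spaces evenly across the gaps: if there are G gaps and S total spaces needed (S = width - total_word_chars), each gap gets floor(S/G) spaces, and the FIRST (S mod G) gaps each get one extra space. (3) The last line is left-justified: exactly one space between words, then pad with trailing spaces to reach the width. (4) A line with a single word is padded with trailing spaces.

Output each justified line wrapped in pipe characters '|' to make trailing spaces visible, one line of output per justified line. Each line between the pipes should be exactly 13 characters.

Line 1: ['go', 'festival'] (min_width=11, slack=2)
Line 2: ['on', 'bus', 'sleepy'] (min_width=13, slack=0)
Line 3: ['paper', 'low'] (min_width=9, slack=4)
Line 4: ['north', 'south'] (min_width=11, slack=2)
Line 5: ['top', 'so', 'with'] (min_width=11, slack=2)
Line 6: ['dog', 'it', 'play'] (min_width=11, slack=2)

Answer: |go   festival|
|on bus sleepy|
|paper     low|
|north   south|
|top  so  with|
|dog it play  |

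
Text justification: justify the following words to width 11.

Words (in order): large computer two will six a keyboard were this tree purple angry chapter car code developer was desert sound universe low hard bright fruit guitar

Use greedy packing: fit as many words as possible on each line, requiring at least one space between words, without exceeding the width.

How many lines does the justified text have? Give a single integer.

Line 1: ['large'] (min_width=5, slack=6)
Line 2: ['computer'] (min_width=8, slack=3)
Line 3: ['two', 'will'] (min_width=8, slack=3)
Line 4: ['six', 'a'] (min_width=5, slack=6)
Line 5: ['keyboard'] (min_width=8, slack=3)
Line 6: ['were', 'this'] (min_width=9, slack=2)
Line 7: ['tree', 'purple'] (min_width=11, slack=0)
Line 8: ['angry'] (min_width=5, slack=6)
Line 9: ['chapter', 'car'] (min_width=11, slack=0)
Line 10: ['code'] (min_width=4, slack=7)
Line 11: ['developer'] (min_width=9, slack=2)
Line 12: ['was', 'desert'] (min_width=10, slack=1)
Line 13: ['sound'] (min_width=5, slack=6)
Line 14: ['universe'] (min_width=8, slack=3)
Line 15: ['low', 'hard'] (min_width=8, slack=3)
Line 16: ['bright'] (min_width=6, slack=5)
Line 17: ['fruit'] (min_width=5, slack=6)
Line 18: ['guitar'] (min_width=6, slack=5)
Total lines: 18

Answer: 18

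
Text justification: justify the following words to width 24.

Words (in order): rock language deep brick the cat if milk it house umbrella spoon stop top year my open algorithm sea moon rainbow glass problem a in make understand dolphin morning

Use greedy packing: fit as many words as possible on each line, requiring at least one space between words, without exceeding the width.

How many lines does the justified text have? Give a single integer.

Line 1: ['rock', 'language', 'deep', 'brick'] (min_width=24, slack=0)
Line 2: ['the', 'cat', 'if', 'milk', 'it', 'house'] (min_width=24, slack=0)
Line 3: ['umbrella', 'spoon', 'stop', 'top'] (min_width=23, slack=1)
Line 4: ['year', 'my', 'open', 'algorithm'] (min_width=22, slack=2)
Line 5: ['sea', 'moon', 'rainbow', 'glass'] (min_width=22, slack=2)
Line 6: ['problem', 'a', 'in', 'make'] (min_width=17, slack=7)
Line 7: ['understand', 'dolphin'] (min_width=18, slack=6)
Line 8: ['morning'] (min_width=7, slack=17)
Total lines: 8

Answer: 8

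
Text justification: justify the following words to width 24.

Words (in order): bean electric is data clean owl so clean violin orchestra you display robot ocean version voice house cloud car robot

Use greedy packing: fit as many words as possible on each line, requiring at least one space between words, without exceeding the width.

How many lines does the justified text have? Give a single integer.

Line 1: ['bean', 'electric', 'is', 'data'] (min_width=21, slack=3)
Line 2: ['clean', 'owl', 'so', 'clean'] (min_width=18, slack=6)
Line 3: ['violin', 'orchestra', 'you'] (min_width=20, slack=4)
Line 4: ['display', 'robot', 'ocean'] (min_width=19, slack=5)
Line 5: ['version', 'voice', 'house'] (min_width=19, slack=5)
Line 6: ['cloud', 'car', 'robot'] (min_width=15, slack=9)
Total lines: 6

Answer: 6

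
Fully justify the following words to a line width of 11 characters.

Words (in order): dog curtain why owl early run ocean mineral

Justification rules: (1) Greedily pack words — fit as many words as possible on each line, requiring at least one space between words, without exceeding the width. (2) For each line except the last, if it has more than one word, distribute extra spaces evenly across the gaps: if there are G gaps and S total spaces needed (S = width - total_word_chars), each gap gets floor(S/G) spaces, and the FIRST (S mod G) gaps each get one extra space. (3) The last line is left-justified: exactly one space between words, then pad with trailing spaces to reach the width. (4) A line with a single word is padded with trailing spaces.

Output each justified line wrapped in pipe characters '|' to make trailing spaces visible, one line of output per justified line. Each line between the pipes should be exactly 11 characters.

Line 1: ['dog', 'curtain'] (min_width=11, slack=0)
Line 2: ['why', 'owl'] (min_width=7, slack=4)
Line 3: ['early', 'run'] (min_width=9, slack=2)
Line 4: ['ocean'] (min_width=5, slack=6)
Line 5: ['mineral'] (min_width=7, slack=4)

Answer: |dog curtain|
|why     owl|
|early   run|
|ocean      |
|mineral    |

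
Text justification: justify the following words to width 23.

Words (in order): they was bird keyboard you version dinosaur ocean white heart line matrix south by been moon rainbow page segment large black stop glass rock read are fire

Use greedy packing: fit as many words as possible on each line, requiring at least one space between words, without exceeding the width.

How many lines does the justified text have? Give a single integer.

Line 1: ['they', 'was', 'bird', 'keyboard'] (min_width=22, slack=1)
Line 2: ['you', 'version', 'dinosaur'] (min_width=20, slack=3)
Line 3: ['ocean', 'white', 'heart', 'line'] (min_width=22, slack=1)
Line 4: ['matrix', 'south', 'by', 'been'] (min_width=20, slack=3)
Line 5: ['moon', 'rainbow', 'page'] (min_width=17, slack=6)
Line 6: ['segment', 'large', 'black'] (min_width=19, slack=4)
Line 7: ['stop', 'glass', 'rock', 'read'] (min_width=20, slack=3)
Line 8: ['are', 'fire'] (min_width=8, slack=15)
Total lines: 8

Answer: 8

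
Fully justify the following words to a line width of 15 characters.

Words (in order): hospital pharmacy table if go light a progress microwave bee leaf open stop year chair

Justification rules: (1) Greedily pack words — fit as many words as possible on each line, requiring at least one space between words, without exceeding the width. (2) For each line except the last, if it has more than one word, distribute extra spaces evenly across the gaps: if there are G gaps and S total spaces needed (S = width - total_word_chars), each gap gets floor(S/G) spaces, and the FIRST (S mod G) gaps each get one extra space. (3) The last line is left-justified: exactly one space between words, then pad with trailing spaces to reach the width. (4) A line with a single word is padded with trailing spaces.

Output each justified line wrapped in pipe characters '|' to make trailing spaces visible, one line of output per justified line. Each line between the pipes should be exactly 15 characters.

Line 1: ['hospital'] (min_width=8, slack=7)
Line 2: ['pharmacy', 'table'] (min_width=14, slack=1)
Line 3: ['if', 'go', 'light', 'a'] (min_width=13, slack=2)
Line 4: ['progress'] (min_width=8, slack=7)
Line 5: ['microwave', 'bee'] (min_width=13, slack=2)
Line 6: ['leaf', 'open', 'stop'] (min_width=14, slack=1)
Line 7: ['year', 'chair'] (min_width=10, slack=5)

Answer: |hospital       |
|pharmacy  table|
|if  go  light a|
|progress       |
|microwave   bee|
|leaf  open stop|
|year chair     |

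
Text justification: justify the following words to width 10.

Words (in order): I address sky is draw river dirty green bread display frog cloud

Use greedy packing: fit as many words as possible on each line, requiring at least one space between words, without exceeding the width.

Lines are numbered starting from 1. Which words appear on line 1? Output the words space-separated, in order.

Line 1: ['I', 'address'] (min_width=9, slack=1)
Line 2: ['sky', 'is'] (min_width=6, slack=4)
Line 3: ['draw', 'river'] (min_width=10, slack=0)
Line 4: ['dirty'] (min_width=5, slack=5)
Line 5: ['green'] (min_width=5, slack=5)
Line 6: ['bread'] (min_width=5, slack=5)
Line 7: ['display'] (min_width=7, slack=3)
Line 8: ['frog', 'cloud'] (min_width=10, slack=0)

Answer: I address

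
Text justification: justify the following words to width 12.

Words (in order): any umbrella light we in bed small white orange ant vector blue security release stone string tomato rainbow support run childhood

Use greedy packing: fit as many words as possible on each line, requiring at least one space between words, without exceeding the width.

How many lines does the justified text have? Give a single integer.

Answer: 13

Derivation:
Line 1: ['any', 'umbrella'] (min_width=12, slack=0)
Line 2: ['light', 'we', 'in'] (min_width=11, slack=1)
Line 3: ['bed', 'small'] (min_width=9, slack=3)
Line 4: ['white', 'orange'] (min_width=12, slack=0)
Line 5: ['ant', 'vector'] (min_width=10, slack=2)
Line 6: ['blue'] (min_width=4, slack=8)
Line 7: ['security'] (min_width=8, slack=4)
Line 8: ['release'] (min_width=7, slack=5)
Line 9: ['stone', 'string'] (min_width=12, slack=0)
Line 10: ['tomato'] (min_width=6, slack=6)
Line 11: ['rainbow'] (min_width=7, slack=5)
Line 12: ['support', 'run'] (min_width=11, slack=1)
Line 13: ['childhood'] (min_width=9, slack=3)
Total lines: 13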